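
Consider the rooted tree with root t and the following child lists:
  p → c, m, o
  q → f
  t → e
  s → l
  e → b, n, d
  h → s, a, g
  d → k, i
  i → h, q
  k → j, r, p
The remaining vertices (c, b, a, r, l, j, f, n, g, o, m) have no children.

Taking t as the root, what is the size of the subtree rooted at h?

5

The subtree rooted at h contains: h, g, a, s, l — 5 nodes.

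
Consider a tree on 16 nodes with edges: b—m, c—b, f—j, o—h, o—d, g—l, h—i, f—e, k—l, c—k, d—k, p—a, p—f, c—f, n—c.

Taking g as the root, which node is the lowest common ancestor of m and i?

k

Path m→root: m b c k l g; path i→root: i h o d k l g.
First common node: k.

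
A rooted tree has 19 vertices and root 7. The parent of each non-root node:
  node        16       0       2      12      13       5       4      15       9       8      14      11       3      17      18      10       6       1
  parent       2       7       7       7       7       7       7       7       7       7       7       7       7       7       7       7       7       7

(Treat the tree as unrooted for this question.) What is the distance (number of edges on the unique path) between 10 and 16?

3

10 – 7 – 2 – 16: 3 edges.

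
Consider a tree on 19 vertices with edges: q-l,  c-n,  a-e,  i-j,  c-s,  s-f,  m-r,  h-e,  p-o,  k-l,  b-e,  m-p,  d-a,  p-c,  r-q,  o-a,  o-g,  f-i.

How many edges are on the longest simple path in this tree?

BFS from k reaches j last, at distance 10; BFS from j confirms no node is farther.
Path: k – l – q – r – m – p – c – s – f – i – j.

10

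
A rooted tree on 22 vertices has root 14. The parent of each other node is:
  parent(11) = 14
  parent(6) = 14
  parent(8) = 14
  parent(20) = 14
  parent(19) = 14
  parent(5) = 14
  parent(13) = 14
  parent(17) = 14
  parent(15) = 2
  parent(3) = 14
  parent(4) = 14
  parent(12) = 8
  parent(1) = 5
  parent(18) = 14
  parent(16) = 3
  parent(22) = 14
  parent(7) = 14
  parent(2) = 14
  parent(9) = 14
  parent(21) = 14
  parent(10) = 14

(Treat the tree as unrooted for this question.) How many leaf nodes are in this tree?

The leaves are 1, 4, 6, 7, 9, 10, 11, 12, 13, 15, 16, 17, 18, 19, 20, 21, 22.
That is 17 leaves.

17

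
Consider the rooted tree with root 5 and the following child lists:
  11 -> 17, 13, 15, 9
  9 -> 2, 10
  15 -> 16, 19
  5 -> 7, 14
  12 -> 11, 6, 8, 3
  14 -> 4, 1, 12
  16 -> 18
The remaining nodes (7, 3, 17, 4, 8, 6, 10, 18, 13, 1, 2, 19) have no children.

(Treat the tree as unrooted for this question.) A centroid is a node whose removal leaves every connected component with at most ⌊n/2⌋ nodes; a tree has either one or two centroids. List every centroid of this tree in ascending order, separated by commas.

11

Delete 11: the remaining components have sizes 9, 4, 3, 1, 1. Max 9 ≤ 9, so 11 is a centroid.
No neighbour of 11 does as well, so 11 is the unique centroid.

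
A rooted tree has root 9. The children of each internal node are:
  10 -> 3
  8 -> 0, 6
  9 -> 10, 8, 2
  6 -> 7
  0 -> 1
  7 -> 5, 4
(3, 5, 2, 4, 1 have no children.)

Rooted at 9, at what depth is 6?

2

9–8–6 — 2 edges.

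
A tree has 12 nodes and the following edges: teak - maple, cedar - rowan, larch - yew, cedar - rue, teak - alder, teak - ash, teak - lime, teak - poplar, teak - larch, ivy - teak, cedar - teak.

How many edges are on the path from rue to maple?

Walking from rue: rue - cedar - teak - maple. Length 3.

3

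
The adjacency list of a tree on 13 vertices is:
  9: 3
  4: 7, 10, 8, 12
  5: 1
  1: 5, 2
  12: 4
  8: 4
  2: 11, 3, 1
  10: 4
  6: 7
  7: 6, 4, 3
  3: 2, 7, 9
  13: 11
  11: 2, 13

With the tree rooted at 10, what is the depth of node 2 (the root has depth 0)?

4

Climbing from 2 to the root: 2 → 3 → 7 → 4 → 10. That's 4 steps.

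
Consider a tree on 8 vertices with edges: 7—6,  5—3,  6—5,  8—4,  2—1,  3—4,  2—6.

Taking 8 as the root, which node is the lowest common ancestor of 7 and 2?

Ancestors of 7 (toward the root): 7, 6, 5, 3, 4, 8.
Ancestors of 2: 2, 6, 5, 3, 4, 8.
The deepest node appearing in both lists is 6.

6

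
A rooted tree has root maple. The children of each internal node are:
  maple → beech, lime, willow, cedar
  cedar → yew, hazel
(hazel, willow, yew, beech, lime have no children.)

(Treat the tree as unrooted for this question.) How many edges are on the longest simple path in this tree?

3

Starting from hazel, a farthest node is lime at distance 3.
One longest path: hazel – cedar – maple – lime.
So the diameter is 3.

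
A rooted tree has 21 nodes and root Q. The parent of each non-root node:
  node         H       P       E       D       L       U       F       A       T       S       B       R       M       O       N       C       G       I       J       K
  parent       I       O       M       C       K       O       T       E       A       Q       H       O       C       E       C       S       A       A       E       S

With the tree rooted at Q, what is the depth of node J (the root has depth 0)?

5

Climbing from J to the root: J–E–M–C–S–Q. That's 5 steps.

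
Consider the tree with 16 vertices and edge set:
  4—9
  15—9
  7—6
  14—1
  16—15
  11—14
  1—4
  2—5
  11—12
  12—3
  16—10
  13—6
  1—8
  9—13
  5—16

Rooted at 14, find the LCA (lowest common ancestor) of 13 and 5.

9

13's ancestor chain is 13, 9, 4, 1, 14 and 5's is 5, 16, 15, 9, 4, 1, 14; they first meet at 9.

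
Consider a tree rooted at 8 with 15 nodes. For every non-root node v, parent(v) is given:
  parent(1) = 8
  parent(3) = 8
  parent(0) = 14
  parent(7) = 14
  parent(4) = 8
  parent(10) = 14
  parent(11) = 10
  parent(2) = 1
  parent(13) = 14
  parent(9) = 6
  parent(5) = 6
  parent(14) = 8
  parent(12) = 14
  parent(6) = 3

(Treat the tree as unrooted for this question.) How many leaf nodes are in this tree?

The leaves are 0, 2, 4, 5, 7, 9, 11, 12, 13.
That is 9 leaves.

9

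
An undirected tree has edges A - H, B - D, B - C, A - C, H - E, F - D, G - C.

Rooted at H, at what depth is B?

H–A–C–B — 3 edges.

3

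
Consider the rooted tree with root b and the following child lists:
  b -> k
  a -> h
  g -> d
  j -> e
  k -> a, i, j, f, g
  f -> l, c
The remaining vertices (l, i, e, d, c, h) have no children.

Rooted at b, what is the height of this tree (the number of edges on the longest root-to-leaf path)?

3

l sits deepest: b–k–f–l — 3 edges from the root.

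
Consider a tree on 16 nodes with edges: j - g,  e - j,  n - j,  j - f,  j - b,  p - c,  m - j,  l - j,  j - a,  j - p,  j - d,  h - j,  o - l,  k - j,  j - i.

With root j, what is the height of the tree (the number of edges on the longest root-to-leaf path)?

A deepest node is c, reached by j–p–c.
That path has 2 edges, so the height is 2.

2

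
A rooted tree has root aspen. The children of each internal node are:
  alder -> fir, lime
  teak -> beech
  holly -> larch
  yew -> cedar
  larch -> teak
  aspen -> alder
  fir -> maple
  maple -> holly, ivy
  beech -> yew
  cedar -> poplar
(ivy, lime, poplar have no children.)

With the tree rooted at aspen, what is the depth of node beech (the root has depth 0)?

7

aspen → alder → fir → maple → holly → larch → teak → beech — 7 edges.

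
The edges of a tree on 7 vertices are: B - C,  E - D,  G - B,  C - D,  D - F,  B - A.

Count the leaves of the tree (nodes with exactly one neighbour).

4

The leaves are A, E, F, G.
That is 4 leaves.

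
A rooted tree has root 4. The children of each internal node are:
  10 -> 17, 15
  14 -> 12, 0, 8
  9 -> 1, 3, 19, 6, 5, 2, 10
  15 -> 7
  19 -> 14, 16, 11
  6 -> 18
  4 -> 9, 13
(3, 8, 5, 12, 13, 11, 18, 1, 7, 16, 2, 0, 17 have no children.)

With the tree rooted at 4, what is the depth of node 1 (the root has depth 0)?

2

4 – 9 – 1 — 2 edges.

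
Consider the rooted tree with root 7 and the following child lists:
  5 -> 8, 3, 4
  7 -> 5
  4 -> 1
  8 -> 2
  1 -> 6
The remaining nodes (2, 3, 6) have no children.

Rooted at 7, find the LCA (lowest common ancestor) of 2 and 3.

5

Path 2→root: 2 8 5 7; path 3→root: 3 5 7.
First common node: 5.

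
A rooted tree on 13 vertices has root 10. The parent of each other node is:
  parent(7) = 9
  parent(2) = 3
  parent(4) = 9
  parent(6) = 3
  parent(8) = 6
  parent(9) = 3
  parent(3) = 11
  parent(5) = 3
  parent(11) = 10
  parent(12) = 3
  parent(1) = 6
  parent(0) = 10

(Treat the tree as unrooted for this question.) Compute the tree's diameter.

Starting from 7, a farthest node is 0 at distance 5.
One longest path: 7-9-3-11-10-0.
So the diameter is 5.

5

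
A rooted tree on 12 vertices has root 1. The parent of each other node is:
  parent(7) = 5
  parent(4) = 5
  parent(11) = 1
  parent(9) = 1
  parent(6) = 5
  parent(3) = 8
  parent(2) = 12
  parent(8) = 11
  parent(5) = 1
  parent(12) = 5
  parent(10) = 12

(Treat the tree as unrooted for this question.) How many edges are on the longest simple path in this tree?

6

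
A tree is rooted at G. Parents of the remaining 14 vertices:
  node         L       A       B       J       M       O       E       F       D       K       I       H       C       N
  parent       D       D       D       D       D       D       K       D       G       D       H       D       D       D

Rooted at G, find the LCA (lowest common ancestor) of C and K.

D

Path C→root: C D G; path K→root: K D G.
First common node: D.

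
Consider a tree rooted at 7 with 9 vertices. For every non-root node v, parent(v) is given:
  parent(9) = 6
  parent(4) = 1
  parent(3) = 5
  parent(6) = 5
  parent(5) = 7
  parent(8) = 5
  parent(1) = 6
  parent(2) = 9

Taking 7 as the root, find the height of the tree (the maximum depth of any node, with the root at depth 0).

4

2 sits deepest: 7 – 5 – 6 – 9 – 2 — 4 edges from the root.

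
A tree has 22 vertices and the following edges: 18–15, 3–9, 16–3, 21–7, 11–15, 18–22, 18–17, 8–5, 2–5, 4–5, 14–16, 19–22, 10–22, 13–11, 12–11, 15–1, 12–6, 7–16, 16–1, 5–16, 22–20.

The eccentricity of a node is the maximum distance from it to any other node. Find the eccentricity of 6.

A farthest node from 6 is 21 (8, 2, 9, 4 also at distance 7).
The path 6 – 12 – 11 – 15 – 1 – 16 – 7 – 21 has 7 edges.

7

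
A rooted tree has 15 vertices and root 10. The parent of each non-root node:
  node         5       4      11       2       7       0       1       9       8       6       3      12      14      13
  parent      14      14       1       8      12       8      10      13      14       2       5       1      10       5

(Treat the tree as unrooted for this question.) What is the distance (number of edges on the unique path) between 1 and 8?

3

Walking from 1: 1–10–14–8. Length 3.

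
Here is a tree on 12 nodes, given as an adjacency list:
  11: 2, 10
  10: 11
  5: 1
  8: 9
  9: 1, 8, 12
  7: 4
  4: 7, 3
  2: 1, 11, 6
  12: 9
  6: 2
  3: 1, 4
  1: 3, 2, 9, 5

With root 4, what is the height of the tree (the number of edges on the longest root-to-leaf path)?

A deepest node is 10, reached by 4-3-1-2-11-10.
That path has 5 edges, so the height is 5.

5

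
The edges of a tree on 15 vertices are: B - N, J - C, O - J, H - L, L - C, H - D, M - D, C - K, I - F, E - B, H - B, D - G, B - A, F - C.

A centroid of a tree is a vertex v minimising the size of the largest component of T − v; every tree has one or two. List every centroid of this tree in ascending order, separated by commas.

Delete H: the remaining components have sizes 7, 4, 3. Max 7 ≤ 7, so H is a centroid.
Every other node leaves some component of size > 7, so the centroid is unique.

H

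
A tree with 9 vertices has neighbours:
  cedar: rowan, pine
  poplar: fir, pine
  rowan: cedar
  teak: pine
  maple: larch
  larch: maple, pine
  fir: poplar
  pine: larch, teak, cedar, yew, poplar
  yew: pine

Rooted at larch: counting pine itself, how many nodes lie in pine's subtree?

The subtree rooted at pine contains: pine, teak, poplar, cedar, yew, fir, rowan — 7 nodes.

7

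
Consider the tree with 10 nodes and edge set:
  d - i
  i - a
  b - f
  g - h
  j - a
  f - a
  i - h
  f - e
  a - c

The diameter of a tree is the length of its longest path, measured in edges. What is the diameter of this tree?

5

Starting from b, a farthest node is g at distance 5.
One longest path: b–f–a–i–h–g.
So the diameter is 5.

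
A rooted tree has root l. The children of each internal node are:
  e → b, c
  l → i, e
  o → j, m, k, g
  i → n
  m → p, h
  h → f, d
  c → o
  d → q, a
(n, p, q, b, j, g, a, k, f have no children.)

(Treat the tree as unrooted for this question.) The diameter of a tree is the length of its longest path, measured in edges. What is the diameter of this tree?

9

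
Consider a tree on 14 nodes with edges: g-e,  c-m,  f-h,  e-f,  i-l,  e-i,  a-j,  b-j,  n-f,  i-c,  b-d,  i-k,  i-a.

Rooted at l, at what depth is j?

3

Climbing from j to the root: j → a → i → l. That's 3 steps.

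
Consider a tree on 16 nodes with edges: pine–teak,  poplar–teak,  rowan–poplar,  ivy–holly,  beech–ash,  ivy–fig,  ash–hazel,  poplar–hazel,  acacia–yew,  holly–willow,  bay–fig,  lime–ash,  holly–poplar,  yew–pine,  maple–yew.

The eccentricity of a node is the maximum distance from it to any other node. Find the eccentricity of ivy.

6

A farthest node from ivy is acacia (maple also at distance 6).
The path ivy-holly-poplar-teak-pine-yew-acacia has 6 edges.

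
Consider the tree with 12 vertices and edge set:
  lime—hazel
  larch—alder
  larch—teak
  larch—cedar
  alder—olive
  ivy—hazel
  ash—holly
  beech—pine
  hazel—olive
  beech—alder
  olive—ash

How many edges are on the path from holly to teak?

5

The path is holly – ash – olive – alder – larch – teak, which has 5 edges.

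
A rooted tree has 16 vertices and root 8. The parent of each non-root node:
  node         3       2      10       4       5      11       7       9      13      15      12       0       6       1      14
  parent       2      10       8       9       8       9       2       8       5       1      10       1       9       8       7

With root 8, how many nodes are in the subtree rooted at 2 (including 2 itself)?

4

2's subtree: {2, 3, 7, 14}, size 4.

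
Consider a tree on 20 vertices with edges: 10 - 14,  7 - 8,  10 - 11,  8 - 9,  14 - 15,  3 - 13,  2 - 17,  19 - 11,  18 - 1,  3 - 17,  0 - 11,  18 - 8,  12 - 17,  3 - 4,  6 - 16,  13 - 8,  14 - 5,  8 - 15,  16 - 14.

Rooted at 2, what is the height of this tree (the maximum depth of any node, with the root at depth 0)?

9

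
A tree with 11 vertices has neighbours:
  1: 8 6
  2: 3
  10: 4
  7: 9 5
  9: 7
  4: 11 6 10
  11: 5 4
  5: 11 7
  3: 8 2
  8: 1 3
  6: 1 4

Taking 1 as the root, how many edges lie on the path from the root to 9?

6

Climbing from 9 to the root: 9–7–5–11–4–6–1. That's 6 steps.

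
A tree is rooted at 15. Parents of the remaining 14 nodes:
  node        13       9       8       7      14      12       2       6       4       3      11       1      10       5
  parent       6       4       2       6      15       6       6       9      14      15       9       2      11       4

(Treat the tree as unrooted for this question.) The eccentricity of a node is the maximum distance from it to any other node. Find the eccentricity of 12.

The node farthest from 12 is 3, via 12-6-9-4-14-15-3 — 6 edges.

6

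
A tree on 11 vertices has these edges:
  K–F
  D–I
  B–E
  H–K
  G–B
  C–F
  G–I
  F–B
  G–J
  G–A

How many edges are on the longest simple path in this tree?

A longest path is D – I – G – B – F – K – H, with 6 edges.

6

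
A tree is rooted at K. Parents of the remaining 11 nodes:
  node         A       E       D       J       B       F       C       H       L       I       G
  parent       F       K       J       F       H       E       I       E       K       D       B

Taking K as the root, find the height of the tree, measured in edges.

6

A deepest node is C, reached by K-E-F-J-D-I-C.
That path has 6 edges, so the height is 6.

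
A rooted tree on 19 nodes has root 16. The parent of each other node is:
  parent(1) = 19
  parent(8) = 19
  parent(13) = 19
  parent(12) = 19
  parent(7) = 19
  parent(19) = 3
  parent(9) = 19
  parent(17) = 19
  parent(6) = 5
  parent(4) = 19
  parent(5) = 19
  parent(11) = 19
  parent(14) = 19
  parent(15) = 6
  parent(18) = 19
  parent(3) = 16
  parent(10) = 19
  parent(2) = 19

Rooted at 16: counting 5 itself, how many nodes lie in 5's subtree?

3

Descendants of 5 (including itself): 5, 6, 15. That's 3.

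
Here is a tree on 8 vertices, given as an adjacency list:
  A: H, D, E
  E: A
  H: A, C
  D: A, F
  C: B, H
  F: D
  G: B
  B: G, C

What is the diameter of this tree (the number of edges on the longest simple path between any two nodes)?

Starting from G, a farthest node is F at distance 6.
One longest path: G–B–C–H–A–D–F.
So the diameter is 6.

6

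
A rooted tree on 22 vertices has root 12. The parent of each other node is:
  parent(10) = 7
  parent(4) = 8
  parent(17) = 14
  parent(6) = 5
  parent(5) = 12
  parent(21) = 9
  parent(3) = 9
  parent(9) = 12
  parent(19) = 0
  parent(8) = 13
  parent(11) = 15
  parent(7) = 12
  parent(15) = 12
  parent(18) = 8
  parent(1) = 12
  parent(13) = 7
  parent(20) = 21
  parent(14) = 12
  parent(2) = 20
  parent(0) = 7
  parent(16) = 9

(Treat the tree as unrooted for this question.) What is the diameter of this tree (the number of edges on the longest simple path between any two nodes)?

A longest path is 18–8–13–7–12–9–21–20–2, with 8 edges.

8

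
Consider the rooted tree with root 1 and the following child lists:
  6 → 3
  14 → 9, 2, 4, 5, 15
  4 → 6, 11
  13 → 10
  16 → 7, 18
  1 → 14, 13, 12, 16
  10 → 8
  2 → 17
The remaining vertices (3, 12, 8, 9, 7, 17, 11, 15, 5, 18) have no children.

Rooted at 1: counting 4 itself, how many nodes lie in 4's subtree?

4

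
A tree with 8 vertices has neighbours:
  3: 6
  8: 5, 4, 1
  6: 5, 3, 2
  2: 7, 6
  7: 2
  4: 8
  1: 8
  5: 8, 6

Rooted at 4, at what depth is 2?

4 → 8 → 5 → 6 → 2 — 4 edges.

4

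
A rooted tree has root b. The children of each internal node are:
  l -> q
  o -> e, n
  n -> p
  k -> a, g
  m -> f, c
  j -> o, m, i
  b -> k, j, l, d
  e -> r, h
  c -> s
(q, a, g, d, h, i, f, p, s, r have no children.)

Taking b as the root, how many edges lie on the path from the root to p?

4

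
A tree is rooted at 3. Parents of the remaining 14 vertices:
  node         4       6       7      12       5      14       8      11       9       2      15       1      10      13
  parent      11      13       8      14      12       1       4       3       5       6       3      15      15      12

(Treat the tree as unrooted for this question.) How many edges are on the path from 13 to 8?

8

Walking from 13: 13–12–14–1–15–3–11–4–8. Length 8.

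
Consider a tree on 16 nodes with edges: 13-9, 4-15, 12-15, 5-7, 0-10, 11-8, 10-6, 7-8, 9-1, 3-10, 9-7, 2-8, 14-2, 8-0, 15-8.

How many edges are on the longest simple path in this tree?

6

Starting from 6, a farthest node is 13 at distance 6.
One longest path: 6-10-0-8-7-9-13.
So the diameter is 6.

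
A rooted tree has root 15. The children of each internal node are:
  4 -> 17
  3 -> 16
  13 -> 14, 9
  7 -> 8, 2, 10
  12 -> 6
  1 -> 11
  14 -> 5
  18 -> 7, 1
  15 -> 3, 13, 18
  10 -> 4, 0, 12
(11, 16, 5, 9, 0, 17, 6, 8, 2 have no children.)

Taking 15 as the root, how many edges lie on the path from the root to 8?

3

Climbing from 8 to the root: 8 → 7 → 18 → 15. That's 3 steps.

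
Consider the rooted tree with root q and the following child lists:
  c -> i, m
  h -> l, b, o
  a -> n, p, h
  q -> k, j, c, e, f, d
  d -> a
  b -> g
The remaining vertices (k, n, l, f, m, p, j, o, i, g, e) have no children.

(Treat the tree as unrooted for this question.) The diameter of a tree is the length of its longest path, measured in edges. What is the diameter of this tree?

7

A longest path is g-b-h-a-d-q-c-i, with 7 edges.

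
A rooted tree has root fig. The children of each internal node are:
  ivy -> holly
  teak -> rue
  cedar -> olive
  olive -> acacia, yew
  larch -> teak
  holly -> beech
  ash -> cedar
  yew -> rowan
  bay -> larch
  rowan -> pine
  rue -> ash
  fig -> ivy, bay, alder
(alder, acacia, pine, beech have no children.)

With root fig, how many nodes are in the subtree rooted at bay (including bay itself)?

11

bay's subtree: {bay, larch, teak, rue, ash, cedar, olive, acacia, yew, rowan, pine}, size 11.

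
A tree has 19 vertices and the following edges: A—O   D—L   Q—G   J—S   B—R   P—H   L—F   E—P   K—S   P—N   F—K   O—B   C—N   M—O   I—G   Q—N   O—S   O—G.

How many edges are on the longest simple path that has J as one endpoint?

A farthest node from J is E (H also at distance 7).
The path J-S-O-G-Q-N-P-E has 7 edges.

7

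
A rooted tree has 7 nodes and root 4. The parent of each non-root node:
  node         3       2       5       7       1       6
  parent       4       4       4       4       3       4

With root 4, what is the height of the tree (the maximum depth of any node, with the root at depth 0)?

A deepest node is 1, reached by 4 → 3 → 1.
That path has 2 edges, so the height is 2.

2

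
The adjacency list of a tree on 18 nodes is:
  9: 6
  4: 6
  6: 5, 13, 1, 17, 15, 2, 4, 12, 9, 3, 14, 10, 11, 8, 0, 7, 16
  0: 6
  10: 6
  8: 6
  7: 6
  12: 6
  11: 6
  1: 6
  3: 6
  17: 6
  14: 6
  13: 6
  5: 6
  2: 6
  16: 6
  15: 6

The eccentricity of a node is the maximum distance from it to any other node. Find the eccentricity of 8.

The node farthest from 8 is 7 (2, 16, 1, 5, 10, 14, 15, 17, 13, 4, 11, 0, 3, 9, 12 also at distance 2), via 8–6–7 — 2 edges.

2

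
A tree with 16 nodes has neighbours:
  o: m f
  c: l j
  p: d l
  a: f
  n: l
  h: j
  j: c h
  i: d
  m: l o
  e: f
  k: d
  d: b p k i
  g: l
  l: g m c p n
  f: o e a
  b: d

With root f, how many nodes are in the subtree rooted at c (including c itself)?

3

c's subtree: {c, j, h}, size 3.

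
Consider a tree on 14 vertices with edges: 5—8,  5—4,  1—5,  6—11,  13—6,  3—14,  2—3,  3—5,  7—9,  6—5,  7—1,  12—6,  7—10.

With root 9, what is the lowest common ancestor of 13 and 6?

6

Path 13→root: 13 6 5 1 7 9; path 6→root: 6 5 1 7 9.
First common node: 6.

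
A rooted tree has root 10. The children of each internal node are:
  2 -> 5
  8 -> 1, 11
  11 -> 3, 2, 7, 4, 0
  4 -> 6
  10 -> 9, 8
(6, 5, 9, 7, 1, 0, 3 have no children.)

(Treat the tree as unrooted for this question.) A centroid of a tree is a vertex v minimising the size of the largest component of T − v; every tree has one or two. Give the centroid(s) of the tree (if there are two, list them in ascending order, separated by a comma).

Removing 11 splits the tree into components of sizes 4, 2, 2, 1, 1, 1; the largest is 4 ≤ ⌊12/2⌋ = 6.
No neighbour of 11 does as well, so 11 is the unique centroid.

11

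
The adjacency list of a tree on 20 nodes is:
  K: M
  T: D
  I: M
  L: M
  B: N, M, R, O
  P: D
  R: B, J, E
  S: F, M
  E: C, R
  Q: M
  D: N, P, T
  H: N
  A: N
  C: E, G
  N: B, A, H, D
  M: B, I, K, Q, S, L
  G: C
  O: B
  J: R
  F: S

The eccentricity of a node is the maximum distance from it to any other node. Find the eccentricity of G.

7

Distances from G peak at 7, attained at T (F, P also at distance 7).
G–C–E–R–B–N–D–T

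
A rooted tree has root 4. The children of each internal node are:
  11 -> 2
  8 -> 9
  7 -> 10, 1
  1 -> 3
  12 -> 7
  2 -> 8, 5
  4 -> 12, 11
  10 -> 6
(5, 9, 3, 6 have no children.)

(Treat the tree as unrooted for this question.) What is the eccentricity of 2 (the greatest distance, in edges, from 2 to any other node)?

6

A farthest node from 2 is 3 (6 also at distance 6).
The path 2 – 11 – 4 – 12 – 7 – 1 – 3 has 6 edges.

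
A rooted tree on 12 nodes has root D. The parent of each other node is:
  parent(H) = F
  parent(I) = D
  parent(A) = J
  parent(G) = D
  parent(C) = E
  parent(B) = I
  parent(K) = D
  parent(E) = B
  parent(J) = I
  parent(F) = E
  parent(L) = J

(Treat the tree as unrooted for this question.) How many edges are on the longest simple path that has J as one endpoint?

5

Distances from J peak at 5, attained at H.
J-I-B-E-F-H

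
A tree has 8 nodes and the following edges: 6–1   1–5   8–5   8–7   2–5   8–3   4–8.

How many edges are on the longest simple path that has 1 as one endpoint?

Distances from 1 peak at 3, attained at 7 (4, 3 also at distance 3).
1–5–8–7

3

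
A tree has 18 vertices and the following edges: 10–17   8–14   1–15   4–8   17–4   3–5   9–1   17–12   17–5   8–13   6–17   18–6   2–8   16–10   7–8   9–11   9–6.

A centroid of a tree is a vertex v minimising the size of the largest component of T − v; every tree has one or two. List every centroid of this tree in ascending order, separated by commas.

Removing 17 splits the tree into components of sizes 6, 6, 2, 2, 1; the largest is 6 ≤ ⌊18/2⌋ = 9.
Every other node leaves some component of size > 9, so the centroid is unique.

17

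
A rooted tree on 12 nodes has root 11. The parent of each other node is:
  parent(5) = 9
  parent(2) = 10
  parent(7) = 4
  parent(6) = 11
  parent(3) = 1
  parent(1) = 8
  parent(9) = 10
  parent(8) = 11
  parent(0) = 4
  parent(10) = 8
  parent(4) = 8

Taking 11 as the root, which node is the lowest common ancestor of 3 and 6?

Ancestors of 3 (toward the root): 3, 1, 8, 11.
Ancestors of 6: 6, 11.
The deepest node appearing in both lists is 11.

11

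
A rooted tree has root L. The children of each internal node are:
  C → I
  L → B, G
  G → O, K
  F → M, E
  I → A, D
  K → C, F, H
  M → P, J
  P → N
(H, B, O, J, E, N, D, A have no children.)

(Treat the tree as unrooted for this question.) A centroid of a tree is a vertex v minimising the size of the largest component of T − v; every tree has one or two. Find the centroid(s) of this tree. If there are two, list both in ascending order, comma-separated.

If K is removed the pieces have sizes 6, 4, 4, 1, all ≤ ⌊16/2⌋ = 8.
Every other node leaves some component of size > 8, so the centroid is unique.

K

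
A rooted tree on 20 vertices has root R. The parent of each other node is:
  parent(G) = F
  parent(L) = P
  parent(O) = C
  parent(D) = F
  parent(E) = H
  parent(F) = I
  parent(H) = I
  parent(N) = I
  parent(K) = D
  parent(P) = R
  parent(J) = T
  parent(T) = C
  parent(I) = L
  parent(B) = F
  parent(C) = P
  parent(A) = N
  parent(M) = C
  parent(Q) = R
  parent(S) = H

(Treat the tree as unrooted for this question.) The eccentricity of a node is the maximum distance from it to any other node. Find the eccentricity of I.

5

Distances from I peak at 5, attained at J.
I–L–P–C–T–J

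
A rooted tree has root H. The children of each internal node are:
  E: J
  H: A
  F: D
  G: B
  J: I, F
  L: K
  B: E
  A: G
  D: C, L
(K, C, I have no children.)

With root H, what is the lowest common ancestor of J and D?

Path J→root: J E B G A H; path D→root: D F J E B G A H.
First common node: J.

J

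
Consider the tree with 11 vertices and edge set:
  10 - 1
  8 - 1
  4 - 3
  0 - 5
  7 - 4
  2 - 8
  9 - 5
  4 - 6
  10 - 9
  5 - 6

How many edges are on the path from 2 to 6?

6

2 – 8 – 1 – 10 – 9 – 5 – 6: 6 edges.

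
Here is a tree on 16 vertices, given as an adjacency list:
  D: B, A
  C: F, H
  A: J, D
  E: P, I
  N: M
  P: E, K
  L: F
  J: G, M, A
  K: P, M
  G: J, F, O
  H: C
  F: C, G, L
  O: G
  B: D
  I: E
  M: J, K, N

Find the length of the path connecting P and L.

Walking from P: P – K – M – J – G – F – L. Length 6.

6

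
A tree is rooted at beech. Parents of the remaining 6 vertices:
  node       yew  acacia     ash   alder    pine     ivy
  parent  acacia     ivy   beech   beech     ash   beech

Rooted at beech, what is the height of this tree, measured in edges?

The longest root-to-leaf path is beech–ivy–acacia–yew (3 edges).

3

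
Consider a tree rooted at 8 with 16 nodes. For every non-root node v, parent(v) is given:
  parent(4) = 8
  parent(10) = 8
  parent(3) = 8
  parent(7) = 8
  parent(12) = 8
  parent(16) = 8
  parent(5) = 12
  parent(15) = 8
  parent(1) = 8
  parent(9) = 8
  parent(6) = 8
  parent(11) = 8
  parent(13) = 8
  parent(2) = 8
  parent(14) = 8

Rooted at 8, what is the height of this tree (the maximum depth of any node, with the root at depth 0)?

A deepest node is 5, reached by 8 – 12 – 5.
That path has 2 edges, so the height is 2.

2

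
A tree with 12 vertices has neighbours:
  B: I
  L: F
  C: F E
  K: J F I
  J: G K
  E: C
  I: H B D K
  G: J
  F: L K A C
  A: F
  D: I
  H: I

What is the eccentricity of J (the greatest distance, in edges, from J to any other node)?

4

A farthest node from J is E.
The path J – K – F – C – E has 4 edges.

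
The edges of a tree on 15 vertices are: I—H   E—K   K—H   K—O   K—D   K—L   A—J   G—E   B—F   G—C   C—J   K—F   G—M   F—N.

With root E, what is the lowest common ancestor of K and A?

E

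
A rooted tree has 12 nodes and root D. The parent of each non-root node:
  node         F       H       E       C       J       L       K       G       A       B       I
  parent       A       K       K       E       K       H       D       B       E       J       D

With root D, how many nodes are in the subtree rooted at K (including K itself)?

10

Descendants of K (including itself): K, H, J, E, L, B, C, A, G, F. That's 10.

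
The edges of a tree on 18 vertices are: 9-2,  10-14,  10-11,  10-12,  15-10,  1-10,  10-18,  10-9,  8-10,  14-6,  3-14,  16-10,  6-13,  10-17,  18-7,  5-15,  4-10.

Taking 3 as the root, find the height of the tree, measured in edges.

2 sits deepest: 3-14-10-9-2 — 4 edges from the root.

4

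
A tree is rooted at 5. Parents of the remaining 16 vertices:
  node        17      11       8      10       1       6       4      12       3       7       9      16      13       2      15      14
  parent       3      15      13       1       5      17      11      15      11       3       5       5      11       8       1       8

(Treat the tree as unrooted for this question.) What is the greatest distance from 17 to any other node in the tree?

A farthest node from 17 is 16 (9 also at distance 6).
The path 17-3-11-15-1-5-16 has 6 edges.

6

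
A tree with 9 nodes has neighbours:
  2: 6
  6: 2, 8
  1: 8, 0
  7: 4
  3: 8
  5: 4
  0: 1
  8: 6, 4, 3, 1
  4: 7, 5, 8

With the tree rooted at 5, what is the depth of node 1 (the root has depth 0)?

Climbing from 1 to the root: 1–8–4–5. That's 3 steps.

3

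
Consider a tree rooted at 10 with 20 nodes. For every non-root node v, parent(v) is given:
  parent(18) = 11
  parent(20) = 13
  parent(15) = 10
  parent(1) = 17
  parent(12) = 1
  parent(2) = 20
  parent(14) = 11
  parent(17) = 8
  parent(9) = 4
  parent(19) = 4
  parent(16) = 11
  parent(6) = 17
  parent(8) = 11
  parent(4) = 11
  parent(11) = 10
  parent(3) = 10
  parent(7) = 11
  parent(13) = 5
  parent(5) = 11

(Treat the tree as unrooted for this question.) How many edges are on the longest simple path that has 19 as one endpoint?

6

Distances from 19 peak at 6, attained at 2 (12 also at distance 6).
19 – 4 – 11 – 5 – 13 – 20 – 2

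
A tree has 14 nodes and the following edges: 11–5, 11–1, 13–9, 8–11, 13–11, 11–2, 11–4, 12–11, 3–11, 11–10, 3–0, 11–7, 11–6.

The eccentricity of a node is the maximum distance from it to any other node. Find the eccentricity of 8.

Distances from 8 peak at 3, attained at 9 (0 also at distance 3).
8-11-13-9

3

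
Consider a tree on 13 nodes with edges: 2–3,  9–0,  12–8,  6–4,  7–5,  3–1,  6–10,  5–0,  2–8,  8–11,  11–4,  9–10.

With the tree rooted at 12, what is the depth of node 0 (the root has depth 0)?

7

12 – 8 – 11 – 4 – 6 – 10 – 9 – 0 — 7 edges.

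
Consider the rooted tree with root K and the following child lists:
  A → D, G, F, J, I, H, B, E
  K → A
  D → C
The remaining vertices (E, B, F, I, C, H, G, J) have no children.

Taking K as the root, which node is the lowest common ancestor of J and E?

Path J→root: J A K; path E→root: E A K.
First common node: A.

A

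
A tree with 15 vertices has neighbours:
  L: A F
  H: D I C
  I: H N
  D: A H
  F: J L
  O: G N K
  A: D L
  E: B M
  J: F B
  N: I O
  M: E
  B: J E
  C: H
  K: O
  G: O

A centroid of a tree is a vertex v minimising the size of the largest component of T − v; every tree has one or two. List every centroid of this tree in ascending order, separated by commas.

Delete D: the remaining components have sizes 7, 7. Max 7 ≤ 7, so D is a centroid.
Every other node leaves some component of size > 7, so the centroid is unique.

D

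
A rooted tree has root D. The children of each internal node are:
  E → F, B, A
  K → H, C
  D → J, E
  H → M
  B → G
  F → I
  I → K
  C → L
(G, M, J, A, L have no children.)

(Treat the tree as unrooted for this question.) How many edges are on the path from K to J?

Walking from K: K–I–F–E–D–J. Length 5.

5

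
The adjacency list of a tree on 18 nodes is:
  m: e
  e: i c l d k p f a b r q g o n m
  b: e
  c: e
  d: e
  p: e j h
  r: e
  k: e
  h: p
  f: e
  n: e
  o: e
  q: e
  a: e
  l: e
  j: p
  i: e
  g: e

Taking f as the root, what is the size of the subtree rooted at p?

The subtree rooted at p contains: p, j, h — 3 nodes.

3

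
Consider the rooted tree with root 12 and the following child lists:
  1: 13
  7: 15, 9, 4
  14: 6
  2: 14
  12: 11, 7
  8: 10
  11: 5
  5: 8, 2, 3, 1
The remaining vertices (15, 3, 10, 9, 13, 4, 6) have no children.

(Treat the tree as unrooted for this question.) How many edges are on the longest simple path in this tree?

7

Starting from 15, a farthest node is 6 at distance 7.
One longest path: 15-7-12-11-5-2-14-6.
So the diameter is 7.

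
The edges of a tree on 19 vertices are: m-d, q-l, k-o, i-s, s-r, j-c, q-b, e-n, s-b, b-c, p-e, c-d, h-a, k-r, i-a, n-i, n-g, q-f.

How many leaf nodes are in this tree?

8

Exactly 8 nodes have a single neighbour: f, g, h, j, l, m, o, p.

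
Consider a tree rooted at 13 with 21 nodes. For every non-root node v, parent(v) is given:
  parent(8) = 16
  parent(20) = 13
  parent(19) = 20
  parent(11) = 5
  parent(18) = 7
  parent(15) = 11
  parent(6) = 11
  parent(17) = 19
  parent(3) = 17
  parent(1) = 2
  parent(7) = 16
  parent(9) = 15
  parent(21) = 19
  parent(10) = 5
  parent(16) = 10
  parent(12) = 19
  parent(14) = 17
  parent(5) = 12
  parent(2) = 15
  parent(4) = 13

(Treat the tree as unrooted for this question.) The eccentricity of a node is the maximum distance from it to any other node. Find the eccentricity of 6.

7

The node farthest from 6 is 4, via 6 – 11 – 5 – 12 – 19 – 20 – 13 – 4 — 7 edges.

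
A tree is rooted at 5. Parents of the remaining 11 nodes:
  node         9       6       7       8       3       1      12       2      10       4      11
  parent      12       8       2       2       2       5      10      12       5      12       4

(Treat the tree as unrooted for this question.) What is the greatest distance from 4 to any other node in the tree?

4

A farthest node from 4 is 6 (1 also at distance 4).
The path 4 – 12 – 2 – 8 – 6 has 4 edges.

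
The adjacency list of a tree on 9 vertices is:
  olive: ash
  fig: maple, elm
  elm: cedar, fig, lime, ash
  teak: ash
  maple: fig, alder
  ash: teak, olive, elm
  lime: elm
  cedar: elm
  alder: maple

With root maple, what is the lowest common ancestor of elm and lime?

elm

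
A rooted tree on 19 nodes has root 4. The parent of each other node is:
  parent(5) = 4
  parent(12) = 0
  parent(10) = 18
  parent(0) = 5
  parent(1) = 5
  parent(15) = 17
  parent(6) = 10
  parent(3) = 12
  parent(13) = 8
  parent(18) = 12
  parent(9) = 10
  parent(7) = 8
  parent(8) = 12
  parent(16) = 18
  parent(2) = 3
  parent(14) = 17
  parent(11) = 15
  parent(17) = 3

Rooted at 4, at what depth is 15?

Path from 4 to 15: 4 → 5 → 0 → 12 → 3 → 17 → 15, which has 6 edges.

6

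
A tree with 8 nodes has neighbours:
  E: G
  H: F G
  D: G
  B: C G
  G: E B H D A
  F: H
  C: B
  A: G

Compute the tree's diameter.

4

A longest path is F – H – G – B – C, with 4 edges.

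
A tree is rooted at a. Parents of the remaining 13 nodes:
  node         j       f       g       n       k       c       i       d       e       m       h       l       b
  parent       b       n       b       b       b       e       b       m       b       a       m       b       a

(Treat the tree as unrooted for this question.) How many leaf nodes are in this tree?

9

Degree-1 nodes: c, d, f, g, h, i, j, k, l — 9 of them.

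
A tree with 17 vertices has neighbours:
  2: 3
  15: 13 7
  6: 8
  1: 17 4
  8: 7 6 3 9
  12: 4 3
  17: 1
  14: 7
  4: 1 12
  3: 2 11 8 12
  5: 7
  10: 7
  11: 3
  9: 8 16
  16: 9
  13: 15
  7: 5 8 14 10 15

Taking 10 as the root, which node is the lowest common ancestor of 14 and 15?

Ancestors of 14 (toward the root): 14, 7, 10.
Ancestors of 15: 15, 7, 10.
The deepest node appearing in both lists is 7.

7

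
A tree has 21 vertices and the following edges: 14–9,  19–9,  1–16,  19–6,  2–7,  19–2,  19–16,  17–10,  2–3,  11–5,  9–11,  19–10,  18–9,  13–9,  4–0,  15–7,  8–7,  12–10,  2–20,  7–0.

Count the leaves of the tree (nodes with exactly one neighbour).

13

The leaves are 1, 3, 4, 5, 6, 8, 12, 13, 14, 15, 17, 18, 20.
That is 13 leaves.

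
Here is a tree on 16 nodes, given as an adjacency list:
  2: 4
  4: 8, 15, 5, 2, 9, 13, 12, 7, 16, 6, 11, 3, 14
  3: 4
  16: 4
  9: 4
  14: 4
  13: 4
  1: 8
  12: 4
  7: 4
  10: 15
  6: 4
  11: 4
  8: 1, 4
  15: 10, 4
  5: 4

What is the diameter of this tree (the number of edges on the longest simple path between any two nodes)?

4

Starting from 10, a farthest node is 1 at distance 4.
One longest path: 10 - 15 - 4 - 8 - 1.
So the diameter is 4.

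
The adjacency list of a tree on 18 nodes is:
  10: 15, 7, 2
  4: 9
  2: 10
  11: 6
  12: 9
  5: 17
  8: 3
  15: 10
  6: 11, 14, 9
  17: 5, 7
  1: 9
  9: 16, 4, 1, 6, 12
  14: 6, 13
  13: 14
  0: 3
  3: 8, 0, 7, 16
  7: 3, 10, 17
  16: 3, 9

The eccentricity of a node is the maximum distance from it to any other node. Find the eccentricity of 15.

Distances from 15 peak at 8, attained at 13.
15 – 10 – 7 – 3 – 16 – 9 – 6 – 14 – 13

8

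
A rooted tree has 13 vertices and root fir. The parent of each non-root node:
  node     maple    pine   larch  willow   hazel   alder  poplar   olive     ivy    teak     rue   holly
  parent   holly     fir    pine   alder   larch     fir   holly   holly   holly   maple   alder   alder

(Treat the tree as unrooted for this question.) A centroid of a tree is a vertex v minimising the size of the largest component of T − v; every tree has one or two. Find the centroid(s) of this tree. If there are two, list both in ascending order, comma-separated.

If alder is removed the pieces have sizes 6, 4, 1, 1, all ≤ ⌊13/2⌋ = 6.
Every other node leaves some component of size > 6, so the centroid is unique.

alder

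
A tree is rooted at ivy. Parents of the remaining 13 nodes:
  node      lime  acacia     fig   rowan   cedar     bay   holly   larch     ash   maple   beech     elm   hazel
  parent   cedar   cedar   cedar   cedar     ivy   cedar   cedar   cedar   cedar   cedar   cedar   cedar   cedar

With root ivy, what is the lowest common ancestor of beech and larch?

cedar

beech's ancestor chain is beech, cedar, ivy and larch's is larch, cedar, ivy; they first meet at cedar.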